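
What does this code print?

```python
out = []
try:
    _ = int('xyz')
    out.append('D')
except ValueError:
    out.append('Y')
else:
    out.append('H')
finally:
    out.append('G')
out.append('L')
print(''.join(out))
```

Execution trace: 'Y' (except ValueError) → 'G' (finally) → 'L' (after the try/except). Output: YGL

Answer: YGL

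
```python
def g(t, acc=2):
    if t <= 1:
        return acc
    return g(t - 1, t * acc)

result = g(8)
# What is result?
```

Accumulator trace (n, acc): (8, 2) -> (7, 16) -> (6, 112) -> (5, 672) -> (4, 3360) -> (3, 13440) -> (2, 40320) -> (1, 80640) -> return 80640

Answer: 80640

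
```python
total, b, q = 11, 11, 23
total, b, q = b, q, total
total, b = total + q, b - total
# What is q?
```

Trace:
`total, b, q = 11, 11, 23` → total = 11; b = 11; q = 23
`total, b, q = b, q, total` → total = 11; b = 23; q = 11
`total, b = total + q, b - total` → total = 22; b = 12
So q = 11

Answer: 11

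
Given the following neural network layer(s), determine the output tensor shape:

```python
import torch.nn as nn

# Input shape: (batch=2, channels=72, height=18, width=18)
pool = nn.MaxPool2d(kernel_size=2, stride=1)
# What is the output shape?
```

Input: (2, 72, 18, 18) -> Output: (2, 72, 17, 17)

Answer: (2, 72, 17, 17)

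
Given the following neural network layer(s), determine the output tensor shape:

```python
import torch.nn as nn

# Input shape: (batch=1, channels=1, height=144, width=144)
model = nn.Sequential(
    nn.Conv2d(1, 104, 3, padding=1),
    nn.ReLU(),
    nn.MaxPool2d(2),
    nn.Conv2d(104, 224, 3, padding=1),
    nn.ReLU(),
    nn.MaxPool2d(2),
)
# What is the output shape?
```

Input: (1, 1, 144, 144) -> after first Conv2d: (1, 104, 144, 144) -> after first MaxPool2d: (1, 104, 72, 72) -> after second Conv2d: (1, 224, 72, 72) -> Output: (1, 224, 36, 36)

Answer: (1, 224, 36, 36)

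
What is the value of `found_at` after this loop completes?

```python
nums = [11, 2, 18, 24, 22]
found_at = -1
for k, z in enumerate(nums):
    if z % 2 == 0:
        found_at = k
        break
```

First even number index in [11, 2, 18, 24, 22]
`found_at` takes the values: -1 → 1

Answer: 1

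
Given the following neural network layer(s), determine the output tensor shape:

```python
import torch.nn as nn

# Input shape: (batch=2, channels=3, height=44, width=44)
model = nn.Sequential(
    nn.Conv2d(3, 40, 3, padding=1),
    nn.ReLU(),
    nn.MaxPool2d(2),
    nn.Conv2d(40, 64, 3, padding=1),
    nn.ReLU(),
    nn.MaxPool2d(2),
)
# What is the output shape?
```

Input: (2, 3, 44, 44) -> after first Conv2d: (2, 40, 44, 44) -> after first MaxPool2d: (2, 40, 22, 22) -> after second Conv2d: (2, 64, 22, 22) -> Output: (2, 64, 11, 11)

Answer: (2, 64, 11, 11)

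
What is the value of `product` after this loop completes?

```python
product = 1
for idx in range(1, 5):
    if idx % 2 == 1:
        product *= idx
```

Product of odd numbers 1 to 4
`product` takes the values: 1 → 3

Answer: 3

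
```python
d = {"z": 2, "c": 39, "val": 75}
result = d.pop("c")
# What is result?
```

Trace:
`d = {"z": 2, "c": 39, "val": 75}` → d = {'z': 2, 'c': 39, 'val': 75}
`result = d.pop("c")` → d = {'z': 2, 'val': 75}; result = 39
So result = 39

Answer: 39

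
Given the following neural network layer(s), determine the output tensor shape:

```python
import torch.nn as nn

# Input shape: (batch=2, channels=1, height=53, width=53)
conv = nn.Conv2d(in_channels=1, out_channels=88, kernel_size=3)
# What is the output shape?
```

Input: (2, 1, 53, 53) -> Output: (2, 88, 51, 51)

Answer: (2, 88, 51, 51)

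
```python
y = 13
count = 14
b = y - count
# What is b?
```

Trace:
`y = 13` → y = 13
`count = 14` → count = 14
`b = y - count` → b = -1
So b = -1

Answer: -1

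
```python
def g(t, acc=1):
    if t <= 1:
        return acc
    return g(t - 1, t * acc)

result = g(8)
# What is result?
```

Accumulator trace (n, acc): (8, 1) -> (7, 8) -> (6, 56) -> (5, 336) -> (4, 1680) -> (3, 6720) -> (2, 20160) -> (1, 40320) -> return 40320

Answer: 40320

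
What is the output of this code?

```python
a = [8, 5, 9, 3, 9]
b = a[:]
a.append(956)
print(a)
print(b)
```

Key concept: slice [:] creates copy.
Step by step:
`a = [8, 5, 9, 3, 9]` → a = [8, 5, 9, 3, 9]
`b = a[:]` → b = [8, 5, 9, 3, 9]
`a.append(956)` → a = [8, 5, 9, 3, 9, 956]
`print(a)` → prints [8, 5, 9, 3, 9, 956]
`print(b)` → prints [8, 5, 9, 3, 9]

Answer:
[8, 5, 9, 3, 9, 956]
[8, 5, 9, 3, 9]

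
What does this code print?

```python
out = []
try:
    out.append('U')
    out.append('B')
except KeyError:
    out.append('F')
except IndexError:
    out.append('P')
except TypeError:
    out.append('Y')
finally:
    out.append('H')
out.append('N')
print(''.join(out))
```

Execution trace: 'U' (try body) → 'B' (try body, no exception) → 'H' (finally) → 'N' (after the try/except). Output: UBHN

Answer: UBHN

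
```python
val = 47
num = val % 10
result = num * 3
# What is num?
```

Trace:
`val = 47` → val = 47
`num = val % 10` → num = 7
`result = num * 3` → result = 21
So num = 7

Answer: 7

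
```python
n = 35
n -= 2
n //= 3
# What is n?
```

Trace:
`n = 35` → n = 35
`n -= 2` → n = 33
`n //= 3` → n = 11
So n = 11

Answer: 11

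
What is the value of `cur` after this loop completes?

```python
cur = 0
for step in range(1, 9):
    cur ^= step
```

XOR of 1 to 8
`cur` takes the values: 0 → 1 → 3 → 0 → 4 → 1 → 7 → 0 → 8

Answer: 8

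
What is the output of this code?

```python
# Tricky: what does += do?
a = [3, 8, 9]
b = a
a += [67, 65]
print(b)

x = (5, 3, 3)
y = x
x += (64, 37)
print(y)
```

Key concept: += behavior differs for mutable vs immutable.
Step by step:
`a = [3, 8, 9]` → a = [3, 8, 9]
`b = a` → b = [3, 8, 9] (same object as a)
`a += [67, 65]` → a = [3, 8, 9, 67, 65] (same object as b); b = [3, 8, 9, 67, 65] (same object as a)
`print(b)` → prints [3, 8, 9, 67, 65]
`x = (5, 3, 3)` → x = (5, 3, 3)
`y = x` → y = (5, 3, 3)
`x += (64, 37)` → x = (5, 3, 3, 64, 37)
`print(y)` → prints (5, 3, 3)

Answer:
[3, 8, 9, 67, 65]
(5, 3, 3)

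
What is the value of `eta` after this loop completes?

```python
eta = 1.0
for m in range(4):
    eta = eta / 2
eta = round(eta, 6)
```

Halving LR 4 times: 1 / 2^4
`eta` takes the values: 1.0 → 0.5 → 0.25 → 0.125 → 0.0625

Answer: 0.0625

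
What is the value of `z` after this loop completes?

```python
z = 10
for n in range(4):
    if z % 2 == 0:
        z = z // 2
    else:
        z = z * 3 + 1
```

Collatz-style transformation from 10
`z` takes the values: 10 → 5 → 16 → 8 → 4

Answer: 4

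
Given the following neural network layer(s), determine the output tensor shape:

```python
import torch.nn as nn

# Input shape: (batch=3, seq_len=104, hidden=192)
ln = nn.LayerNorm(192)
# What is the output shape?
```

Input: (3, 104, 192) -> Output: (3, 104, 192)

Answer: (3, 104, 192)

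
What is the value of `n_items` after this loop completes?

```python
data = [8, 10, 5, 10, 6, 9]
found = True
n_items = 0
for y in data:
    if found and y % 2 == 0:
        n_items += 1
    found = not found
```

Count even values at even positions
`n_items` takes the values: 0 → 1 → 2

Answer: 2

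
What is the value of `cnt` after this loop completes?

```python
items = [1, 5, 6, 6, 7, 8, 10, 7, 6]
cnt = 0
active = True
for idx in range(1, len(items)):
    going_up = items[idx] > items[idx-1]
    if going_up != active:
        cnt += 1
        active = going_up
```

Count direction changes in [1, 5, 6, 6, 7, 8, 10, 7, 6]
`cnt` takes the values: 0 → 1 → 2 → 3

Answer: 3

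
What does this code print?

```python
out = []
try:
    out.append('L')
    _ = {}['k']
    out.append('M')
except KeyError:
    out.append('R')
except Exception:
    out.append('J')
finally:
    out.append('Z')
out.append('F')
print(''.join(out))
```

Execution trace: 'L' (try body) → 'R' (except KeyError) → 'Z' (finally) → 'F' (after the try/except). Output: LRZF

Answer: LRZF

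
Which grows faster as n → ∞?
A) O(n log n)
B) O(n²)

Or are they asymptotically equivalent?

O(n log n) vs O(n²): Higher order terms dominate.

Answer: B) O(n²) grows faster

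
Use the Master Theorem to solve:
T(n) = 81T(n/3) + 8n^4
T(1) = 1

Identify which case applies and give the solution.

a=81, b=3, f(n)=8n^4. log_3(81) = 4. Since c=4 = 4, Case 2 applies: T(n) = Θ(n^log_b(a) · log n) = O(n^4 log n).

Answer: O(n^4 log n) - Case 2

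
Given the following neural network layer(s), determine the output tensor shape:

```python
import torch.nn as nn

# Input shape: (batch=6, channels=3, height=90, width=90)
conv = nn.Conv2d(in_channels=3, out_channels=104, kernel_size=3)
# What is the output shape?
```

Input: (6, 3, 90, 90) -> Output: (6, 104, 88, 88)

Answer: (6, 104, 88, 88)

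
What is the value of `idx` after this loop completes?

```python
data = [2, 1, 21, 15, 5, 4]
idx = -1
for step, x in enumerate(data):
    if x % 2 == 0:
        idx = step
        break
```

First even number index in [2, 1, 21, 15, 5, 4]
`idx` takes the values: -1 → 0

Answer: 0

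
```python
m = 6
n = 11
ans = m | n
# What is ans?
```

Trace:
`m = 6` → m = 6
`n = 11` → n = 11
`ans = m | n` → ans = 15
So ans = 15

Answer: 15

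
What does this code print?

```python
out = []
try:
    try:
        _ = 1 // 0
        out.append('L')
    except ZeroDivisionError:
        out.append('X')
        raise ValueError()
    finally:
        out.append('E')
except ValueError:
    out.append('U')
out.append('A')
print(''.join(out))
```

Execution trace: 'X' (except ZeroDivisionError) → 'E' (finally) → 'U' (outer except ValueError) → 'A' (after the try/except). Output: XEUA

Answer: XEUA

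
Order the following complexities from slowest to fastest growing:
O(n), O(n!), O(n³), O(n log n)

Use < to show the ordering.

Ordered by growth rate: O(n) < O(n log n) < O(n³) < O(n!)

Answer: O(n) < O(n log n) < O(n³) < O(n!)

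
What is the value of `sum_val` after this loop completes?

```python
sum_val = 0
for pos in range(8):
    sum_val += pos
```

Sum of 0 to 7 = 28
`sum_val` takes the values: 0 → 1 → 3 → 6 → 10 → 15 → 21 → 28

Answer: 28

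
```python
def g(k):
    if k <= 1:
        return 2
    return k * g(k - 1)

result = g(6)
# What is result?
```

g(6) = 6 * 5 * 4 * 3 * 2 * 2 = 1440

Answer: 1440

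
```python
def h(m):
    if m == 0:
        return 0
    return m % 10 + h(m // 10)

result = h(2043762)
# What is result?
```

Sum of digits of 2043762: 2 + 6 + 7 + 3 + 4 + 0 + 2 = 24

Answer: 24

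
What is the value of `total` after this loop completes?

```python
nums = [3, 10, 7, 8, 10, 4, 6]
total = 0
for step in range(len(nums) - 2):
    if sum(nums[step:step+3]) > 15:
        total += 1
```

Count windows with sum > 15
`total` takes the values: 0 → 1 → 2 → 3 → 4 → 5

Answer: 5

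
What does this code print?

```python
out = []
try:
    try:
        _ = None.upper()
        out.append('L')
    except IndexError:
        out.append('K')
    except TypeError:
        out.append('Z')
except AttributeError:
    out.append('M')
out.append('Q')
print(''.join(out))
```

Execution trace: 'M' (outer except AttributeError) → 'Q' (after the try/except). Output: MQ

Answer: MQ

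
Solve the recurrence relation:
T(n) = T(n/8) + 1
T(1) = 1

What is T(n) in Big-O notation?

Each step divides n by 8 and adds 1. After log_8(n) steps we reach T(1)=1. So T(n) = 1·log_8(n) + 1 = O(log n).

Answer: O(log n)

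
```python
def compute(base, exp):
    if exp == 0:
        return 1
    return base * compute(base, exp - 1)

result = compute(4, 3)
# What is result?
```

compute(4, 3) = 4 * 4 * 4 = 64

Answer: 64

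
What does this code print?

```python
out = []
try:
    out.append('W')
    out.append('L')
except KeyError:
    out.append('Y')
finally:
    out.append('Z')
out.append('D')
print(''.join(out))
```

Execution trace: 'W' (try body) → 'L' (try body, no exception) → 'Z' (finally) → 'D' (after the try/except). Output: WLZD

Answer: WLZD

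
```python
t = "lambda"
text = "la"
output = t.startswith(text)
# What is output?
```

Trace:
`t = "lambda"` → t = 'lambda'
`text = "la"` → text = 'la'
`output = t.startswith(text)` → output = True
So output = True

Answer: True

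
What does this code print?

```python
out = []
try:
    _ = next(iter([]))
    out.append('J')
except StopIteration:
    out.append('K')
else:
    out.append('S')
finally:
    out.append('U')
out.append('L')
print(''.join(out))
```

Execution trace: 'K' (except StopIteration) → 'U' (finally) → 'L' (after the try/except). Output: KUL

Answer: KUL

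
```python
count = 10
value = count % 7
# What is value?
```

Trace:
`count = 10` → count = 10
`value = count % 7` → value = 3
So value = 3

Answer: 3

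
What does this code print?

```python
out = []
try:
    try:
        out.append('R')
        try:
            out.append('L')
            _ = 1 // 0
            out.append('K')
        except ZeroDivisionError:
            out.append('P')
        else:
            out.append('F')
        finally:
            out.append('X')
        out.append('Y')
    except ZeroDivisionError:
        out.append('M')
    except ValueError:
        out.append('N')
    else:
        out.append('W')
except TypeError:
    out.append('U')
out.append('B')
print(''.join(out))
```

Execution trace: 'R' (try body) → 'L' (inner try body) → 'P' (inner except ZeroDivisionError) → 'X' (inner finally) → 'Y' (try body, no exception) → 'W' (else) → 'B' (after the try/except). Output: RLPXYWB

Answer: RLPXYWB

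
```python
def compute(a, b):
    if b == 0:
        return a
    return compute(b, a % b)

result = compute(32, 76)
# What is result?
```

compute(32, 76) -> compute(76, 32) -> compute(32, 12) -> compute(12, 8) -> compute(8, 4) -> compute(4, 0) -> 4

Answer: 4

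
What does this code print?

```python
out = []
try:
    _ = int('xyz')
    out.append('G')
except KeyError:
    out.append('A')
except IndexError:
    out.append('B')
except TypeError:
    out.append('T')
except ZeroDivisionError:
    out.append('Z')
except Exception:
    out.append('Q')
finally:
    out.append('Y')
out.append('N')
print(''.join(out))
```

Execution trace: 'Q' (except Exception) → 'Y' (finally) → 'N' (after the try/except). Output: QYN

Answer: QYN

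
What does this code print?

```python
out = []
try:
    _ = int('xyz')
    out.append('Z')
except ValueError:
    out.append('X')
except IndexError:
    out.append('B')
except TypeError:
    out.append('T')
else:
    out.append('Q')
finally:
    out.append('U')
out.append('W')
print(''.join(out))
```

Execution trace: 'X' (except ValueError) → 'U' (finally) → 'W' (after the try/except). Output: XUW

Answer: XUW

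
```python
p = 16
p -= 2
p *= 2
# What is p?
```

Trace:
`p = 16` → p = 16
`p -= 2` → p = 14
`p *= 2` → p = 28
So p = 28

Answer: 28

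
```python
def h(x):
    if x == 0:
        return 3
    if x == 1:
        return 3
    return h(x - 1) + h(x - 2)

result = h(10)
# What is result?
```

Build up from base cases: h(0)=3, h(1)=3, h(2)=6, h(3)=9, h(4)=15, h(5)=24, h(6)=39, ..., h(10)=267

Answer: 267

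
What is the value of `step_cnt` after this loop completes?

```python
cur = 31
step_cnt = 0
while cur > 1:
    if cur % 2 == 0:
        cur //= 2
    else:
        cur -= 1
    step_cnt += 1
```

Steps to reduce 31 to 1
`step_cnt` takes the values: 0 → 1 → 2 → 3 → 4 → 5 → 6 → 7 → 8

Answer: 8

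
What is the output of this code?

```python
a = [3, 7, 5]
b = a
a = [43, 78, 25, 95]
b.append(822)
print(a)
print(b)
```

Key concept: rebinding vs mutation: a is rebound to a new list, b still points at the original.
Step by step:
`a = [3, 7, 5]` → a = [3, 7, 5]
`b = a` → b = [3, 7, 5] (same object as a)
`a = [43, 78, 25, 95]` → a = [43, 78, 25, 95]
`b.append(822)` → b = [3, 7, 5, 822]
`print(a)` → prints [43, 78, 25, 95]
`print(b)` → prints [3, 7, 5, 822]

Answer:
[43, 78, 25, 95]
[3, 7, 5, 822]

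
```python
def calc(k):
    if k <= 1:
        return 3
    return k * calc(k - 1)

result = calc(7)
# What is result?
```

calc(7) = 7 * 6 * 5 * 4 * 3 * 2 * 3 = 15120

Answer: 15120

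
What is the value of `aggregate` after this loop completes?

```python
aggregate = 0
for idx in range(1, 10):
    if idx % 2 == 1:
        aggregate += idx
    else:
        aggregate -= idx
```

Add odd, subtract even
`aggregate` takes the values: 0 → 1 → -1 → 2 → -2 → 3 → -3 → 4 → -4 → 5

Answer: 5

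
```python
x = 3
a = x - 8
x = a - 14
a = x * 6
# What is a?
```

Trace:
`x = 3` → x = 3
`a = x - 8` → a = -5
`x = a - 14` → x = -19
`a = x * 6` → a = -114
So a = -114

Answer: -114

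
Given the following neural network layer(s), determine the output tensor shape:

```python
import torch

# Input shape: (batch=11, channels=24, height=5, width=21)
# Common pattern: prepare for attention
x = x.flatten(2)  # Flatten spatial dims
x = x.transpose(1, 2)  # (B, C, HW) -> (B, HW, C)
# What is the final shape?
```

Input: (11, 24, 5, 21) -> after flatten(2): (11, 24, 105) -> Output: (11, 105, 24)

Answer: (11, 105, 24)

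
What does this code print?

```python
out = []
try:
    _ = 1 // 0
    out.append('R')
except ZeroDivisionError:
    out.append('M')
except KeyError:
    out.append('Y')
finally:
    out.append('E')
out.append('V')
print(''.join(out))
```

Execution trace: 'M' (except ZeroDivisionError) → 'E' (finally) → 'V' (after the try/except). Output: MEV

Answer: MEV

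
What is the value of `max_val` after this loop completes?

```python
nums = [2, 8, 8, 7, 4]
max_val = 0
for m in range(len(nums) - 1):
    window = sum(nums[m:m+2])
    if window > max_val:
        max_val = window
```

Max sum of 2-element window in [2, 8, 8, 7, 4]
`max_val` takes the values: 0 → 10 → 16

Answer: 16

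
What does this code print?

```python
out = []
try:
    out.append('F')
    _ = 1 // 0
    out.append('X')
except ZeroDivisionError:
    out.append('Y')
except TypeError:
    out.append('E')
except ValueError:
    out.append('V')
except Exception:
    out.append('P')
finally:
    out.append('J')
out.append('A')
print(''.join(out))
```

Execution trace: 'F' (try body) → 'Y' (except ZeroDivisionError) → 'J' (finally) → 'A' (after the try/except). Output: FYJA

Answer: FYJA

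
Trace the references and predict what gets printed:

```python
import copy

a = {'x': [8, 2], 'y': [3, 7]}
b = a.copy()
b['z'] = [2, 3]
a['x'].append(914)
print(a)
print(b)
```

Key concept: shallow copy of dict with mutable values.
Step by step:
`a = {'x': [8, 2], 'y': [3, 7]}` → a = {'x': [8, 2], 'y': [3, 7]}
`b = a.copy()` → b = {'x': [8, 2], 'y': [3, 7]}
`b['z'] = [2, 3]` → b = {'x': [8, 2], 'y': [3, 7], 'z': [2, 3]}
`a['x'].append(914)` → a = {'x': [8, 2, 914], 'y': [3, 7]}; b = {'x': [8, 2, 914], 'y': [3, 7], 'z': [2, 3]}
`print(a)` → prints {'x': [8, 2, 914], 'y': [3, 7]}
`print(b)` → prints {'x': [8, 2, 914], 'y': [3, 7], 'z': [2, 3]}

Answer:
{'x': [8, 2, 914], 'y': [3, 7]}
{'x': [8, 2, 914], 'y': [3, 7], 'z': [2, 3]}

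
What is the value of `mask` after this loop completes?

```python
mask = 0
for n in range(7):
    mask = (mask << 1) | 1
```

Build 7 consecutive 1-bits: 0b1111111
`mask` takes the values: 0 → 1 → 3 → 7 → 15 → 31 → 63 → 127

Answer: 127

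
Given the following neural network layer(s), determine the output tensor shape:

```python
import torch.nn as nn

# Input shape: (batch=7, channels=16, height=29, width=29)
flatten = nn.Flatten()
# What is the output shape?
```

Input: (7, 16, 29, 29) -> Output: (7, 13456)

Answer: (7, 13456)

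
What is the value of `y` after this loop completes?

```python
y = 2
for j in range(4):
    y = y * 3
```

Multiply by 3, 4 times: 2 * 3^4 = 162
`y` takes the values: 2 → 6 → 18 → 54 → 162

Answer: 162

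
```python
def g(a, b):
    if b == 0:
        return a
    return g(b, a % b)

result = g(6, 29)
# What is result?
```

g(6, 29) -> g(29, 6) -> g(6, 5) -> g(5, 1) -> g(1, 0) -> 1

Answer: 1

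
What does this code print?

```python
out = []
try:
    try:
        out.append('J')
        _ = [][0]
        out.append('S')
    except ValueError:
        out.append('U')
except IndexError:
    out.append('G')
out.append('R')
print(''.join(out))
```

Execution trace: 'J' (try body) → 'G' (outer except IndexError) → 'R' (after the try/except). Output: JGR

Answer: JGR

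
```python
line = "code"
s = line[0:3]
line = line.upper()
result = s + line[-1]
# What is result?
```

Trace:
`line = "code"` → line = 'code'
`s = line[0:3]` → s = 'cod'
`line = line.upper()` → line = 'CODE'
`result = s + line[-1]` → result = 'codE'
So result = 'codE'

Answer: 'codE'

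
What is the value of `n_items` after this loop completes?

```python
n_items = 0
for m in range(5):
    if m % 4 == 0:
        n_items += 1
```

Count numbers divisible by 4 in range(5)
`n_items` takes the values: 0 → 1 → 2

Answer: 2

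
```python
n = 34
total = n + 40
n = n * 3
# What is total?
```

Trace:
`n = 34` → n = 34
`total = n + 40` → total = 74
`n = n * 3` → n = 102
So total = 74

Answer: 74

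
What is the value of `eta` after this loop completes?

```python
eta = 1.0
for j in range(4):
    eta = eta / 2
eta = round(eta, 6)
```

Halving LR 4 times: 1 / 2^4
`eta` takes the values: 1.0 → 0.5 → 0.25 → 0.125 → 0.0625

Answer: 0.0625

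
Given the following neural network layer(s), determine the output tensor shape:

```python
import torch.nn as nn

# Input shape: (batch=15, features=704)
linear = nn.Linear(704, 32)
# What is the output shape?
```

Input: (15, 704) -> Output: (15, 32)

Answer: (15, 32)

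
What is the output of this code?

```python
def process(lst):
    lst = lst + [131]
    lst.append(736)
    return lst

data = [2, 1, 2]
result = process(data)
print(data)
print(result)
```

Key concept: rebinding parameter vs mutation.
Step by step:
`data = [2, 1, 2]` → data = [2, 1, 2]
`result = process(data)` → result = [2, 1, 2, 131, 736]
`print(data)` → prints [2, 1, 2]
`print(result)` → prints [2, 1, 2, 131, 736]

Answer:
[2, 1, 2]
[2, 1, 2, 131, 736]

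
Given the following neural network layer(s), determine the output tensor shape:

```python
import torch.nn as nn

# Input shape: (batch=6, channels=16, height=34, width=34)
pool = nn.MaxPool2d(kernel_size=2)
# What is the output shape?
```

Input: (6, 16, 34, 34) -> Output: (6, 16, 17, 17)

Answer: (6, 16, 17, 17)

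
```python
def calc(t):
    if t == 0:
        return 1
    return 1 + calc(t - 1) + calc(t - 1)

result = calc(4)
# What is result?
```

calc(t) = 1 + 2·calc(t-1), calc(0)=1. Closed form: (1+1)·2^4 - 1 = 31.

Answer: 31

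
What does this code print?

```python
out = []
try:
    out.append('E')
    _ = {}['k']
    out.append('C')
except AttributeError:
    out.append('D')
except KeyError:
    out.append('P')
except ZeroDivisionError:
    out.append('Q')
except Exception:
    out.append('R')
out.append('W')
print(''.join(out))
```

Execution trace: 'E' (try body) → 'P' (except KeyError) → 'W' (after the try/except). Output: EPW

Answer: EPW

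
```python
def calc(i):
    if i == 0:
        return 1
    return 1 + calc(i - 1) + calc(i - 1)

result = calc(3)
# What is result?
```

calc(i) = 1 + 2·calc(i-1), calc(0)=1. Closed form: (1+1)·2^3 - 1 = 15.

Answer: 15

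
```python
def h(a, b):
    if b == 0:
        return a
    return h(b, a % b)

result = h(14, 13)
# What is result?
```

h(14, 13) -> h(13, 1) -> h(1, 0) -> 1

Answer: 1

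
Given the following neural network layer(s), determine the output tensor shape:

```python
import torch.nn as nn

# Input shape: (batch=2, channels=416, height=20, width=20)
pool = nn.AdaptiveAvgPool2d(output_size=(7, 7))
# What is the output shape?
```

Input: (2, 416, 20, 20) -> Output: (2, 416, 7, 7)

Answer: (2, 416, 7, 7)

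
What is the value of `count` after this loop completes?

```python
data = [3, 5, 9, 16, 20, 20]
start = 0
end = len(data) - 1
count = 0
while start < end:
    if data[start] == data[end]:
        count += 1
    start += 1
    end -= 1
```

Count matching pairs from ends
`count` takes the values: 0

Answer: 0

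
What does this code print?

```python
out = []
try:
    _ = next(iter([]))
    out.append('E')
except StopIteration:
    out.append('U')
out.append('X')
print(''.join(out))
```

Execution trace: 'U' (except StopIteration) → 'X' (after the try/except). Output: UX

Answer: UX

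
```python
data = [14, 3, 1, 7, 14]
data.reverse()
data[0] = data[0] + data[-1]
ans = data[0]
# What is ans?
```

Trace:
`data = [14, 3, 1, 7, 14]` → data = [14, 3, 1, 7, 14]
`data.reverse()` → data = [14, 7, 1, 3, 14]
`data[0] = data[0] + data[-1]` → data = [28, 7, 1, 3, 14]
`ans = data[0]` → ans = 28
So ans = 28

Answer: 28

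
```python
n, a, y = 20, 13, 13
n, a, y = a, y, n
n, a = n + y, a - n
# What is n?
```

Trace:
`n, a, y = 20, 13, 13` → n = 20; a = 13; y = 13
`n, a, y = a, y, n` → n = 13; a = 13; y = 20
`n, a = n + y, a - n` → n = 33; a = 0
So n = 33

Answer: 33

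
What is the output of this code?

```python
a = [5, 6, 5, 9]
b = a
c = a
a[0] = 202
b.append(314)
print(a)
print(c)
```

Key concept: multiple aliases.
Step by step:
`a = [5, 6, 5, 9]` → a = [5, 6, 5, 9]
`b = a` → b = [5, 6, 5, 9] (same object as a)
`c = a` → c = [5, 6, 5, 9] (same object as a, b)
`a[0] = 202` → a = [202, 6, 5, 9] (same object as b, c); b = [202, 6, 5, 9] (same object as a, c); c = [202, 6, 5, 9] (same object as a, b)
`b.append(314)` → a = [202, 6, 5, 9, 314] (same object as b, c); b = [202, 6, 5, 9, 314] (same object as a, c); c = [202, 6, 5, 9, 314] (same object as a, b)
`print(a)` → prints [202, 6, 5, 9, 314]
`print(c)` → prints [202, 6, 5, 9, 314]

Answer:
[202, 6, 5, 9, 314]
[202, 6, 5, 9, 314]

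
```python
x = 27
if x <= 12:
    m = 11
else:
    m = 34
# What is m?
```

Trace:
`x = 27` → x = 27
`if x <= 12: ...` → x <= 12 is False, take else branch → m = 34
So m = 34

Answer: 34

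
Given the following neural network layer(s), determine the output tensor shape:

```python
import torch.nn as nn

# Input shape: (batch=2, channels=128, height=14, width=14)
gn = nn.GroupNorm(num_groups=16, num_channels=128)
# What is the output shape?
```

Input: (2, 128, 14, 14) -> Output: (2, 128, 14, 14)

Answer: (2, 128, 14, 14)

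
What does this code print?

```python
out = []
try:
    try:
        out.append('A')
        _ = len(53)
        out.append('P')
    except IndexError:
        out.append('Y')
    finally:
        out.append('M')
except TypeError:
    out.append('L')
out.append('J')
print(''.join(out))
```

Execution trace: 'A' (try body) → 'M' (finally) → 'L' (outer except TypeError) → 'J' (after the try/except). Output: AMLJ

Answer: AMLJ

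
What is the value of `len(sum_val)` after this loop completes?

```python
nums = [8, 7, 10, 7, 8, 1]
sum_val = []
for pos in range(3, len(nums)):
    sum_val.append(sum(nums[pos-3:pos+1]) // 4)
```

Number of 4-element averages
`sum_val` takes the values: [] → [8] → [8, 8] → [8, 8, 6]
So `len(sum_val)` = 3

Answer: 3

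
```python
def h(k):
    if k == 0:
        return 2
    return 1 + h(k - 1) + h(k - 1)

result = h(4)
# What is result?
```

h(k) = 1 + 2·h(k-1), h(0)=2. Closed form: (2+1)·2^4 - 1 = 47.

Answer: 47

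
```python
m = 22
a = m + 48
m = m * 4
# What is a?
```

Trace:
`m = 22` → m = 22
`a = m + 48` → a = 70
`m = m * 4` → m = 88
So a = 70

Answer: 70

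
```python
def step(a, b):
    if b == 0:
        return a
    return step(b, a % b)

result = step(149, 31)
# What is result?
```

step(149, 31) -> step(31, 25) -> step(25, 6) -> step(6, 1) -> step(1, 0) -> 1

Answer: 1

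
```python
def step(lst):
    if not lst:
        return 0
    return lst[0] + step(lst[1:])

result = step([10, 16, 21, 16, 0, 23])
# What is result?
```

10 + 16 + 21 + 16 + 0 + 23 + 0 = 86

Answer: 86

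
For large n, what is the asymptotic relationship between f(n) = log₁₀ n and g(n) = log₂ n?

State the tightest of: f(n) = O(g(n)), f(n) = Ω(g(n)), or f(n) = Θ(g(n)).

log₁₀ n vs log₂ n: f(n) = Θ(g(n)) — they are asymptotically equivalent (log bases differ by a constant factor).

Answer: f(n) = Θ(g(n)) — they are asymptotically equivalent (log bases differ by a constant factor).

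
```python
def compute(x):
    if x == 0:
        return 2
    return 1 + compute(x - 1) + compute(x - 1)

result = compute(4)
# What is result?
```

compute(x) = 1 + 2·compute(x-1), compute(0)=2. Closed form: (2+1)·2^4 - 1 = 47.

Answer: 47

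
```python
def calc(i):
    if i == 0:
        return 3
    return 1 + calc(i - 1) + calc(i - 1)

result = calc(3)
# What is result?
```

calc(i) = 1 + 2·calc(i-1), calc(0)=3. Closed form: (3+1)·2^3 - 1 = 31.

Answer: 31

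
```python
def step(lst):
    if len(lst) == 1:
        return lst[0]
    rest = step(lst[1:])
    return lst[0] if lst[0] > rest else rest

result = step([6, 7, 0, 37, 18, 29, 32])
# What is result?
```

Recursive max over [6, 7, 0, 37, 18, 29, 32] = 37

Answer: 37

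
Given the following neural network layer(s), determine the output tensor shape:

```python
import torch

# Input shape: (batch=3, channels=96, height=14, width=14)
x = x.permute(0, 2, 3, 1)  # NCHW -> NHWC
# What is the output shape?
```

Input: (3, 96, 14, 14) -> Output: (3, 14, 14, 96)

Answer: (3, 14, 14, 96)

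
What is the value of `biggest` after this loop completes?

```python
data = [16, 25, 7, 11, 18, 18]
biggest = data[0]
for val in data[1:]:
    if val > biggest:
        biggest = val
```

Maximum of [16, 25, 7, 11, 18, 18]
`biggest` takes the values: 16 → 25

Answer: 25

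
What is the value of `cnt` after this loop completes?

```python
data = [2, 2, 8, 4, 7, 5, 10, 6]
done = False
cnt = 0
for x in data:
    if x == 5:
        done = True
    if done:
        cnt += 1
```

Count elements after first 5 in [2, 2, 8, 4, 7, 5, 10, 6]
`cnt` takes the values: 0 → 1 → 2 → 3

Answer: 3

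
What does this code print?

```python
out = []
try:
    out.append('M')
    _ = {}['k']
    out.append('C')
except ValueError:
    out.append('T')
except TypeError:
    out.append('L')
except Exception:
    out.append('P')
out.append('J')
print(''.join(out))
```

Execution trace: 'M' (try body) → 'P' (except Exception) → 'J' (after the try/except). Output: MPJ

Answer: MPJ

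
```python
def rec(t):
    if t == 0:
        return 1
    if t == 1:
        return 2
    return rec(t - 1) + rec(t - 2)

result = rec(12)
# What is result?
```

Build up from base cases: rec(0)=1, rec(1)=2, rec(2)=3, rec(3)=5, rec(4)=8, rec(5)=13, rec(6)=21, ..., rec(12)=377

Answer: 377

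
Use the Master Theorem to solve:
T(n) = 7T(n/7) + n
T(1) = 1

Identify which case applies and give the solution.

a=7, b=7, f(n)=n. log_7(7) = 1. Since c=1 = 1, Case 2 applies: T(n) = Θ(n^log_b(a) · log n) = O(n log n).

Answer: O(n log n) - Case 2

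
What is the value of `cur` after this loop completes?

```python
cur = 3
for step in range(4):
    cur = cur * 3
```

Multiply by 3, 4 times: 3 * 3^4 = 243
`cur` takes the values: 3 → 9 → 27 → 81 → 243

Answer: 243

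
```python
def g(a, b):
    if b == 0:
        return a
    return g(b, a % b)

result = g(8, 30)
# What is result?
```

g(8, 30) -> g(30, 8) -> g(8, 6) -> g(6, 2) -> g(2, 0) -> 2

Answer: 2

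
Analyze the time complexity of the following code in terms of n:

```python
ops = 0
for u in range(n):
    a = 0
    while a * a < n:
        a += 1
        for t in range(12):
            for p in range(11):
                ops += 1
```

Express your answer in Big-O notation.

Each loop level contributes: n × √n × 1 × 1. Multiplying the contributions gives O(n√n).

Answer: O(n√n)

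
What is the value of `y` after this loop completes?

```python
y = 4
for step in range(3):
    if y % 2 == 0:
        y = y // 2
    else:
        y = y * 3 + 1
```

Collatz-style transformation from 4
`y` takes the values: 4 → 2 → 1 → 4

Answer: 4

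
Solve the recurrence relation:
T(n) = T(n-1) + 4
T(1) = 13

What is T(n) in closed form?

Unrolling: T(n) = T(1) + 4·(n-1) = 13 + 4(n-1) = 4n + 9.

Answer: T(n) = 4n + 9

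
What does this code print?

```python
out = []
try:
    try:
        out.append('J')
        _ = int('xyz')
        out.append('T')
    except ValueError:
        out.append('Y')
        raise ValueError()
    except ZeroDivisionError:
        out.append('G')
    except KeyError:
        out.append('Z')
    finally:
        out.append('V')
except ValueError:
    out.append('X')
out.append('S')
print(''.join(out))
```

Execution trace: 'J' (try body) → 'Y' (except ValueError) → 'V' (finally) → 'X' (outer except ValueError) → 'S' (after the try/except). Output: JYVXS

Answer: JYVXS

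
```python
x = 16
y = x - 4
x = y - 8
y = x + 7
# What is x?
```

Trace:
`x = 16` → x = 16
`y = x - 4` → y = 12
`x = y - 8` → x = 4
`y = x + 7` → y = 11
So x = 4

Answer: 4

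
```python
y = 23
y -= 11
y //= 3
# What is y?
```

Trace:
`y = 23` → y = 23
`y -= 11` → y = 12
`y //= 3` → y = 4
So y = 4

Answer: 4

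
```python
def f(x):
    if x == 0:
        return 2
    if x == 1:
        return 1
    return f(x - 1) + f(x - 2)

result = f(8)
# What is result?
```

Build up from base cases: f(0)=2, f(1)=1, f(2)=3, f(3)=4, f(4)=7, f(5)=11, f(6)=18, ..., f(8)=47

Answer: 47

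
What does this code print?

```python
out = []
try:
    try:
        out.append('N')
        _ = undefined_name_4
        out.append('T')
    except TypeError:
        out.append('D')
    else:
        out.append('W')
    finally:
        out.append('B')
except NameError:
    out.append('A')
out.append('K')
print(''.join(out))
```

Execution trace: 'N' (try body) → 'B' (finally) → 'A' (outer except NameError) → 'K' (after the try/except). Output: NBAK

Answer: NBAK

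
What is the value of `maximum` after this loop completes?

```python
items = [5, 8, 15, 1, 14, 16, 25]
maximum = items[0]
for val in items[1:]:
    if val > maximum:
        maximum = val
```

Maximum of [5, 8, 15, 1, 14, 16, 25]
`maximum` takes the values: 5 → 8 → 15 → 16 → 25

Answer: 25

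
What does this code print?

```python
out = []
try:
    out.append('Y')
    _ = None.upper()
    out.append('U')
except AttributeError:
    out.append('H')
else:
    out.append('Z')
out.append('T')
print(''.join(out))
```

Execution trace: 'Y' (try body) → 'H' (except AttributeError) → 'T' (after the try/except). Output: YHT

Answer: YHT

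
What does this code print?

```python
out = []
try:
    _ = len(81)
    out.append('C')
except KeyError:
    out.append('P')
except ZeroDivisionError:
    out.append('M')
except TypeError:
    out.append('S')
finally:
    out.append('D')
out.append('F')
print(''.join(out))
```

Execution trace: 'S' (except TypeError) → 'D' (finally) → 'F' (after the try/except). Output: SDF

Answer: SDF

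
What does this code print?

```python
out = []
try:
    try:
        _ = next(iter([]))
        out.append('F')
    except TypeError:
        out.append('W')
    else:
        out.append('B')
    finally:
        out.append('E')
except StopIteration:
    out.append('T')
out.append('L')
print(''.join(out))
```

Execution trace: 'E' (finally) → 'T' (outer except StopIteration) → 'L' (after the try/except). Output: ETL

Answer: ETL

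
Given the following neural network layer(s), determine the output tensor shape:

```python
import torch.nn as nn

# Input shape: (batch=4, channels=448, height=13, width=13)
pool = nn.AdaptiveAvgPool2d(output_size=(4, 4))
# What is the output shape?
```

Input: (4, 448, 13, 13) -> Output: (4, 448, 4, 4)

Answer: (4, 448, 4, 4)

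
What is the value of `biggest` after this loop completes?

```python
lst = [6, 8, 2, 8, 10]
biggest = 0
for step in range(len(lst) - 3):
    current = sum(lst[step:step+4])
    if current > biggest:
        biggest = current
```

Max sum of 4-element window in [6, 8, 2, 8, 10]
`biggest` takes the values: 0 → 24 → 28

Answer: 28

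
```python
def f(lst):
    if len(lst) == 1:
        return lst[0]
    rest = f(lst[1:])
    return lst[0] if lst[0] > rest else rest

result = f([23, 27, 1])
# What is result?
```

Recursive max over [23, 27, 1] = 27

Answer: 27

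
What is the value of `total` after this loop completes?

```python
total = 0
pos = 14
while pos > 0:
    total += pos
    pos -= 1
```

Sum 14 down to 1
`total` takes the values: 0 → 14 → 27 → 39 → 50 → 60 → 69 → 77 → 84 → 90 → 95 → 99 → 102 → 104 → 105

Answer: 105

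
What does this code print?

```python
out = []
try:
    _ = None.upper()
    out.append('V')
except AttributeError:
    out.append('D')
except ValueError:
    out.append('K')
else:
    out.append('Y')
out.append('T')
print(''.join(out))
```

Execution trace: 'D' (except AttributeError) → 'T' (after the try/except). Output: DT

Answer: DT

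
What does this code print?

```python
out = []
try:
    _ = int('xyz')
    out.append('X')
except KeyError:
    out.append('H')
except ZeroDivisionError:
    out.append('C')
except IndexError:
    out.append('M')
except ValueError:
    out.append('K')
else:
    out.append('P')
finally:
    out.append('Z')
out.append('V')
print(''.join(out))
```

Execution trace: 'K' (except ValueError) → 'Z' (finally) → 'V' (after the try/except). Output: KZV

Answer: KZV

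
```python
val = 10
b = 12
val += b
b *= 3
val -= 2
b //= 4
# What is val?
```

Trace:
`val = 10` → val = 10
`b = 12` → b = 12
`val += b` → val = 22
`b *= 3` → b = 36
`val -= 2` → val = 20
`b //= 4` → b = 9
So val = 20

Answer: 20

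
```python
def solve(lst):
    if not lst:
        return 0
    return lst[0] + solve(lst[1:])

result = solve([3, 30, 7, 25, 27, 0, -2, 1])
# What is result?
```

3 + 30 + 7 + 25 + 27 + 0 + (-2) + 1 + 0 = 91

Answer: 91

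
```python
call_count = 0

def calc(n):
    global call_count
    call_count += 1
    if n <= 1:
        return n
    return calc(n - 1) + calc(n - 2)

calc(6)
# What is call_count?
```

Calls(n) = 1 + Calls(n-1) + Calls(n-2); Calls(0)=Calls(1)=1. For n=6 this gives 25.

Answer: 25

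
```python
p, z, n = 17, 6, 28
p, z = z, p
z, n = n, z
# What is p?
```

Trace:
`p, z, n = 17, 6, 28` → p = 17; z = 6; n = 28
`p, z = z, p` → p = 6; z = 17
`z, n = n, z` → z = 28; n = 17
So p = 6

Answer: 6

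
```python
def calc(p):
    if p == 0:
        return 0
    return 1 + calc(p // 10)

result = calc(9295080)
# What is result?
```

Count of digits of 9295080: 7

Answer: 7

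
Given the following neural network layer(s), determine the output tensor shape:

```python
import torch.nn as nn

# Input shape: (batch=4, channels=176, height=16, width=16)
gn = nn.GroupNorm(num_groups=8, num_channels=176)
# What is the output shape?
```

Input: (4, 176, 16, 16) -> Output: (4, 176, 16, 16)

Answer: (4, 176, 16, 16)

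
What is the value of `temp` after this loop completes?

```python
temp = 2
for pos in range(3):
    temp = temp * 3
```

Multiply by 3, 3 times: 2 * 3^3 = 54
`temp` takes the values: 2 → 6 → 18 → 54

Answer: 54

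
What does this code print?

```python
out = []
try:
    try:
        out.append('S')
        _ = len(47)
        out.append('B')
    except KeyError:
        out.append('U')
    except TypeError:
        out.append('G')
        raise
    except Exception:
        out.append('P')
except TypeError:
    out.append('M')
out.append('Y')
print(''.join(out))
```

Execution trace: 'S' (inner try body) → 'G' (inner except TypeError) → 'M' (outer except TypeError) → 'Y' (after the try/except). Output: SGMY

Answer: SGMY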